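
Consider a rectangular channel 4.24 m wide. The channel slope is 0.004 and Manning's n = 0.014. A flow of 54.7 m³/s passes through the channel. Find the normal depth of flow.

Manning's equation rearranged: A R^(2/3) = nQ / (1·√S) = 0.014 × 54.7 / (√0.004) = 12.11.
Trying y = 2.16 m: A R^(2/3) = 9.58 — short.
Trying y = 2.8 m: A R^(2/3) = 13.45 — over.
Trying y = 2.58 m: A R^(2/3) = 12.1 — close enough.

y_n = 2.58 m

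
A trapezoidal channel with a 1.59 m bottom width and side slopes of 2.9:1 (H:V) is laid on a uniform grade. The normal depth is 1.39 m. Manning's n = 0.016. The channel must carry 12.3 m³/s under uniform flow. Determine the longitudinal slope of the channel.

S = 0.000896

With bottom width b = 1.59 m and side slope z = 2.9: A = (b + zy)y = (1.59 + 2.9×1.39)×1.39 = 7.813 m²; P = b + 2y√(1+z²) = 1.59 + 2×1.39×3.068 = 10.12 m.
Hydraulic radius R = A/P = 7.813/10.12 = 0.7722 m.
From Manning's equation, S = [nQ / (1 A R^(2/3))]² = [0.016 × 12.3 / (1 × 7.813 × 0.7722^(2/3))]² = 0.000896.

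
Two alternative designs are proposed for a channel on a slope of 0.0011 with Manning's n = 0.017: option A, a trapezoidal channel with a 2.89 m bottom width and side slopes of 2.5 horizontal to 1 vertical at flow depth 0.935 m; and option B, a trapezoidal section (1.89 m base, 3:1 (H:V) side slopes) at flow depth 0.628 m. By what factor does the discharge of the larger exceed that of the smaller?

2.73

Channel A: With bottom width b = 2.89 m and side slope z = 2.5: A = (b + zy)y = (2.89 + 2.5×0.935)×0.935 = 4.888 m²; P = b + 2y√(1+z²) = 2.89 + 2×0.935×2.693 = 7.925 m. Hydraulic radius R = A/P = 4.888/7.925 = 0.6167 m. Q_A = (1/0.017)·4.888·0.6167^(2/3)·√0.0011 = 6.909 m³/s.
Channel B: With bottom width b = 1.89 m and side slope z = 3: A = (b + zy)y = (1.89 + 3×0.628)×0.628 = 2.37 m²; P = b + 2y√(1+z²) = 1.89 + 2×0.628×3.162 = 5.862 m. Hydraulic radius R = A/P = 2.37/5.862 = 0.4043 m. Q_B = (1/0.017)·2.37·0.4043^(2/3)·√0.0011 = 2.528 m³/s.
The larger discharge is 6.909 m³/s and the smaller is 2.528 m³/s; the ratio is 2.73.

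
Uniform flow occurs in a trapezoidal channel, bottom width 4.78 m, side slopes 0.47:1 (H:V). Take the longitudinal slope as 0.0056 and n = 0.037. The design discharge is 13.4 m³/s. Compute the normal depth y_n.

y_n = 1.3 m

Manning's equation rearranged: A R^(2/3) = nQ / (1·√S) = 0.037 × 13.4 / (√0.0056) = 6.625.
Try y = 1.48 m: A R^(2/3) = 8.14 — over.
Try y = 0.909 m: A R^(2/3) = 3.722 — short.
Try y = 1.3 m: A R^(2/3) = 6.609 — matches.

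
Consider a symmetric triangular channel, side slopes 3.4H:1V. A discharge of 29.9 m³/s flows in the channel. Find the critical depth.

y_c = 1.74 m

At critical depth, Q² T / (g A³) = 1, i.e. A³/T = Q²/g = 29.9²/9.81 = 91.13.
Try y = 2.05 m: A³/T = 209.3 — high.
Try y = 1.74 m: A³/T = 92.19 — close enough.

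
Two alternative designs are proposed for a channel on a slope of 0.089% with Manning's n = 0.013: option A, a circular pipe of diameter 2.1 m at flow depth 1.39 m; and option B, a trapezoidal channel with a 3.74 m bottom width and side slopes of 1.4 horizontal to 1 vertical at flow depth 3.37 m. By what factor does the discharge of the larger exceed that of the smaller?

24.6

Channel A: For a circular section of diameter D = 2.1 m at depth y = 1.39 m, the central angle is θ = 2 arccos(1 − 2y/D) = 3.801 rad. Then A = (D²/8)(θ − sin θ) = 2.433 m² and P = Dθ/2 = 3.991 m. Hydraulic radius R = A/P = 2.433/3.991 = 0.6096 m. Q_A = (1/0.013)·2.433·0.6096^(2/3)·√0.00089 = 4.014 m³/s.
Channel B: With bottom width b = 3.74 m and side slope z = 1.4: A = (b + zy)y = (3.74 + 1.4×3.37)×3.37 = 28.5 m²; P = b + 2y√(1+z²) = 3.74 + 2×3.37×1.72 = 15.34 m. Hydraulic radius R = A/P = 28.5/15.34 = 1.859 m. Q_B = (1/0.013)·28.5·1.859^(2/3)·√0.00089 = 98.88 m³/s.
The larger discharge is 98.88 m³/s and the smaller is 4.014 m³/s; the ratio is 24.6.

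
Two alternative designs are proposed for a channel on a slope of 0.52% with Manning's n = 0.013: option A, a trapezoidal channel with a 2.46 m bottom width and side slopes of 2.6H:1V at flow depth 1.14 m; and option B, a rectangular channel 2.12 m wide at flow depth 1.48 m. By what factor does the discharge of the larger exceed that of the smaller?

2.15

Channel A: With bottom width b = 2.46 m and side slope z = 2.6: A = (b + zy)y = (2.46 + 2.6×1.14)×1.14 = 6.183 m²; P = b + 2y√(1+z²) = 2.46 + 2×1.14×2.786 = 8.811 m. Hydraulic radius R = A/P = 6.183/8.811 = 0.7017 m. Q_A = (1/0.013)·6.183·0.7017^(2/3)·√0.0052 = 27.09 m³/s.
Channel B: Flow area A = b·y = 2.12 × 1.48 = 3.138 m². Wetted perimeter P = b + 2y = 2.12 + 2×1.48 = 5.08 m. Hydraulic radius R = A/P = 3.138/5.08 = 0.6176 m. Q_B = (1/0.013)·3.138·0.6176^(2/3)·√0.0052 = 12.62 m³/s.
The larger discharge is 27.09 m³/s and the smaller is 12.62 m³/s; the ratio is 2.15.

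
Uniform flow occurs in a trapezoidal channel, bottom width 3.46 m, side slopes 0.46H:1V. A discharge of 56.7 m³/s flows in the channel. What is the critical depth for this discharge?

At critical depth, Q² T / (g A³) = 1, i.e. A³/T = Q²/g = 56.7²/9.81 = 327.7.
Trying y = 2.99 m: A³/T = 486.6 — over.
Trying y = 2.66 m: A³/T = 327.3 — matches.

y_c = 2.66 m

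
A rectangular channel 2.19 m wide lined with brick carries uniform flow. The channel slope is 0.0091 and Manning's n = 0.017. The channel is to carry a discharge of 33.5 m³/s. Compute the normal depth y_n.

y_n = 3.13 m

Manning's equation rearranged: A R^(2/3) = nQ / (1·√S) = 0.017 × 33.5 / (√0.0091) = 5.97.
Trying y = 3.54 m: A R^(2/3) = 6.882 — too large.
Trying y = 2.71 m: A R^(2/3) = 5.028 — too small.
Trying y = 3.13 m: A R^(2/3) = 5.962 — matches.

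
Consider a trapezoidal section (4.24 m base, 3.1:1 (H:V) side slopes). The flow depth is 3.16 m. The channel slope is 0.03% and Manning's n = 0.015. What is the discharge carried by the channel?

Q = 75.4 m³/s

With bottom width b = 4.24 m and side slope z = 3.1: A = (b + zy)y = (4.24 + 3.1×3.16)×3.16 = 44.35 m²; P = b + 2y√(1+z²) = 4.24 + 2×3.16×3.257 = 24.83 m.
Hydraulic radius R = A/P = 44.35/24.83 = 1.787 m.
Manning's equation: Q = (1/n) A R^(2/3) S^(1/2) = (1/0.015) × 44.35 × 1.787^(2/3) × 0.0003^(1/2) = 75.4 m³/s.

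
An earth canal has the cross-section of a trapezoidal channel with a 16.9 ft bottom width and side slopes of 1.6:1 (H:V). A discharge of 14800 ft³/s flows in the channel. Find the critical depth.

y_c = 17.6 ft

At critical depth, Q² T / (g A³) = 1, i.e. A³/T = Q²/g = 14800²/32.2 = 6802000.
Try y = 21.6 ft: A³/T = 15970000 — high.
Try y = 12.7 ft: A³/T = 1836000 — low.
Try y = 17.6 ft: A³/T = 6812000 — close enough.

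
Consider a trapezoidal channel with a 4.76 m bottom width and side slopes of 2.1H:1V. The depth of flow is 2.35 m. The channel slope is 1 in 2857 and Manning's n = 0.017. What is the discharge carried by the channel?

Q = 32.1 m³/s

With bottom width b = 4.76 m and side slope z = 2.1: A = (b + zy)y = (4.76 + 2.1×2.35)×2.35 = 22.78 m²; P = b + 2y√(1+z²) = 4.76 + 2×2.35×2.326 = 15.69 m.
Hydraulic radius R = A/P = 22.78/15.69 = 1.452 m.
Manning's equation: Q = (1/n) A R^(2/3) S^(1/2) = (1/0.017) × 22.78 × 1.452^(2/3) × 0.00035^(1/2) = 32.1 m³/s.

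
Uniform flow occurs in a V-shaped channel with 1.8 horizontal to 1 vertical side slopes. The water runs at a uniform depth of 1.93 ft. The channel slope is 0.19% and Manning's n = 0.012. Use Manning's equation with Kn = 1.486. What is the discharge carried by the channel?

For a triangular section with side slope z = 1.8: A = zy² = 1.8×1.93² = 6.705 ft²; P = 2y√(1+z²) = 2×1.93×2.059 = 7.948 ft.
Hydraulic radius R = A/P = 6.705/7.948 = 0.8436 ft.
Manning's equation: Q = (1.486/n) A R^(2/3) S^(1/2) = (1.486/0.012) × 6.705 × 0.8436^(2/3) × 0.0019^(1/2) = 32.3 ft³/s.

Q = 32.3 ft³/s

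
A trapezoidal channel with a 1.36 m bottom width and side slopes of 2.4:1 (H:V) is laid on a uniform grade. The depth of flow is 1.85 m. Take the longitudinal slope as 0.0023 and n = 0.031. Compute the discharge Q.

With bottom width b = 1.36 m and side slope z = 2.4: A = (b + zy)y = (1.36 + 2.4×1.85)×1.85 = 10.73 m²; P = b + 2y√(1+z²) = 1.36 + 2×1.85×2.6 = 10.98 m.
Hydraulic radius R = A/P = 10.73/10.98 = 0.9772 m.
Manning's equation: Q = (1/n) A R^(2/3) S^(1/2) = (1/0.031) × 10.73 × 0.9772^(2/3) × 0.0023^(1/2) = 16.3 m³/s.

Q = 16.3 m³/s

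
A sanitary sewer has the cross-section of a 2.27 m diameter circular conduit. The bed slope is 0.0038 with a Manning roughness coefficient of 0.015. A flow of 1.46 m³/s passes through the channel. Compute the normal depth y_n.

y_n = 0.549 m

Manning's equation rearranged: A R^(2/3) = nQ / (1·√S) = 0.015 × 1.46 / (√0.0038) = 0.3553.
At y = 0.672 m: A R^(2/3) = 0.5294 — over.
At y = 0.478 m: A R^(2/3) = 0.2696 — short.
At y = 0.549 m: A R^(2/3) = 0.3558 — close enough.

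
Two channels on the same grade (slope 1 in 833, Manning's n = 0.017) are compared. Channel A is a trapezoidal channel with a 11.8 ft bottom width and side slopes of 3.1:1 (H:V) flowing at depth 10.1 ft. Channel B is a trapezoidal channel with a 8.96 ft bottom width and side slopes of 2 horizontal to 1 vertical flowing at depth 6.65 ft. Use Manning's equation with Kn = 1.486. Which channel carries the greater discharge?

Channel A: With bottom width b = 11.8 ft and side slope z = 3.1: A = (b + zy)y = (11.8 + 3.1×10.1)×10.1 = 435.4 ft²; P = b + 2y√(1+z²) = 11.8 + 2×10.1×3.257 = 77.6 ft. Hydraulic radius R = A/P = 435.4/77.6 = 5.611 ft. Q_A = (1.486/0.017)·435.4·5.611^(2/3)·√0.0012 = 4164 ft³/s.
Channel B: With bottom width b = 8.96 ft and side slope z = 2: A = (b + zy)y = (8.96 + 2×6.65)×6.65 = 148 ft²; P = b + 2y√(1+z²) = 8.96 + 2×6.65×2.236 = 38.7 ft. Hydraulic radius R = A/P = 148/38.7 = 3.825 ft. Q_B = (1.486/0.017)·148·3.825^(2/3)·√0.0012 = 1097 ft³/s.
Q_A = 4164 ft³/s vs Q_B = 1097 ft³/s, so channel A carries more.

channel A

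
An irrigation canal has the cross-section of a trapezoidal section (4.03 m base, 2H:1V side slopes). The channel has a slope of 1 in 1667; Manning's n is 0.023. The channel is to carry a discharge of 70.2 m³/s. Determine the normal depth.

Manning's equation rearranged: A R^(2/3) = nQ / (1·√S) = 0.023 × 70.2 / (√0.0005999) = 65.92.
Try y = 3.95 m: A R^(2/3) = 79.04 — over.
Try y = 3.2 m: A R^(2/3) = 49.75 — short.
Try y = 3.64 m: A R^(2/3) = 65.94 — ≈ 65.92.

y_n = 3.64 m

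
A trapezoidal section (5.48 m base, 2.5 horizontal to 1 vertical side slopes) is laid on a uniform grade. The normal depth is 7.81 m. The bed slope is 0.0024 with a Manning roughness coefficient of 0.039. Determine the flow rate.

With bottom width b = 5.48 m and side slope z = 2.5: A = (b + zy)y = (5.48 + 2.5×7.81)×7.81 = 195.3 m²; P = b + 2y√(1+z²) = 5.48 + 2×7.81×2.693 = 47.54 m.
Hydraulic radius R = A/P = 195.3/47.54 = 4.108 m.
Manning's equation: Q = (1/n) A R^(2/3) S^(1/2) = (1/0.039) × 195.3 × 4.108^(2/3) × 0.0024^(1/2) = 629 m³/s.

Q = 629 m³/s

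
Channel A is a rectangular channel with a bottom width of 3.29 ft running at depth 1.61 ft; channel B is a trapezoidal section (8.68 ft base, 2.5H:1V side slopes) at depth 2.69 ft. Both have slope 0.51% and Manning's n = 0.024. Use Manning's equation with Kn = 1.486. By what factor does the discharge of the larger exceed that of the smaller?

Channel A: Flow area A = b·y = 3.29 × 1.61 = 5.297 ft². Wetted perimeter P = b + 2y = 3.29 + 2×1.61 = 6.51 ft. Hydraulic radius R = A/P = 5.297/6.51 = 0.8137 ft. Q_A = (1.486/0.024)·5.297·0.8137^(2/3)·√0.0051 = 20.41 ft³/s.
Channel B: With bottom width b = 8.68 ft and side slope z = 2.5: A = (b + zy)y = (8.68 + 2.5×2.69)×2.69 = 41.44 ft²; P = b + 2y√(1+z²) = 8.68 + 2×2.69×2.693 = 23.17 ft. Hydraulic radius R = A/P = 41.44/23.17 = 1.789 ft. Q_B = (1.486/0.024)·41.44·1.789^(2/3)·√0.0051 = 270 ft³/s.
The larger discharge is 270 ft³/s and the smaller is 20.41 ft³/s; the ratio is 13.2.

13.2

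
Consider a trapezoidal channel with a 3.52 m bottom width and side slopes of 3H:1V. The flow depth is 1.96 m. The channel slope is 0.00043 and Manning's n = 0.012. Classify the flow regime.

With bottom width b = 3.52 m and side slope z = 3: A = (b + zy)y = (3.52 + 3×1.96)×1.96 = 18.42 m²; P = b + 2y√(1+z²) = 3.52 + 2×1.96×3.162 = 15.92 m.
Hydraulic radius R = A/P = 18.42/15.92 = 1.158 m.
V = (1/n) R^(2/3) √S = (1/0.012) × 1.158^(2/3) × √0.00043 = 1.905 m/s. Hydraulic depth D_h = A/T = 18.42/15.28 = 1.206 m.
Froude number Fr = V/√(g·D_h) = 1.905/√(9.81×1.206) = 0.554, which is less than 1, so the flow is subcritical.

subcritical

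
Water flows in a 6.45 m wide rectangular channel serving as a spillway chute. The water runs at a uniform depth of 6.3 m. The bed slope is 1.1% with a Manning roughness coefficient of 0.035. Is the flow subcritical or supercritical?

subcritical

Flow area A = b·y = 6.45 × 6.3 = 40.63 m². Wetted perimeter P = b + 2y = 6.45 + 2×6.3 = 19.05 m.
Hydraulic radius R = A/P = 40.63/19.05 = 2.133 m.
V = (1/n) R^(2/3) √S = (1/0.035) × 2.133^(2/3) × √0.011 = 4.966 m/s. Hydraulic depth D_h = A/T = 40.63/6.45 = 6.3 m.
Froude number Fr = V/√(g·D_h) = 4.966/√(9.81×6.3) = 0.632, which is less than 1, so the flow is subcritical.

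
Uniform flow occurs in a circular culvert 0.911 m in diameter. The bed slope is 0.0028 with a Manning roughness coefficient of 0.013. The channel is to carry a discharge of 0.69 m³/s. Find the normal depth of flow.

Manning's equation rearranged: A R^(2/3) = nQ / (1·√S) = 0.013 × 0.69 / (√0.0028) = 0.1695.
At y = 0.693 m: A R^(2/3) = 0.2253 — high.
At y = 0.402 m: A R^(2/3) = 0.0978 — low.
At y = 0.56 m: A R^(2/3) = 0.1694 — ≈ 0.1695.

y_n = 0.56 m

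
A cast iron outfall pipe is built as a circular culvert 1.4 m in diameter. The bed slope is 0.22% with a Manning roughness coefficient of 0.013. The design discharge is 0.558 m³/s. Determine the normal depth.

y_n = 0.427 m

Manning's equation rearranged: A R^(2/3) = nQ / (1·√S) = 0.013 × 0.558 / (√0.0022) = 0.1547.
Trying y = 0.517 m: A R^(2/3) = 0.2223 — high.
Trying y = 0.35 m: A R^(2/3) = 0.1047 — low.
Trying y = 0.427 m: A R^(2/3) = 0.1546 — close enough.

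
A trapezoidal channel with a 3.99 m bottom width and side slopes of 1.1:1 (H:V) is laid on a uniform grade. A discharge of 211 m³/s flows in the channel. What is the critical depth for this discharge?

At critical depth, Q² T / (g A³) = 1, i.e. A³/T = Q²/g = 211²/9.81 = 4538.
Trying y = 5.32 m: A³/T = 9146 — too large.
Trying y = 3.86 m: A³/T = 2574 — too small.
Trying y = 4.46 m: A³/T = 4525 — close enough.

y_c = 4.46 m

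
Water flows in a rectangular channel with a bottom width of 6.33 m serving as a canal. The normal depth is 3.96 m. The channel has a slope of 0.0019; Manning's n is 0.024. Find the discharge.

Flow area A = b·y = 6.33 × 3.96 = 25.07 m². Wetted perimeter P = b + 2y = 6.33 + 2×3.96 = 14.25 m.
Hydraulic radius R = A/P = 25.07/14.25 = 1.759 m.
Manning's equation: Q = (1/n) A R^(2/3) S^(1/2) = (1/0.024) × 25.07 × 1.759^(2/3) × 0.0019^(1/2) = 66.3 m³/s.

Q = 66.3 m³/s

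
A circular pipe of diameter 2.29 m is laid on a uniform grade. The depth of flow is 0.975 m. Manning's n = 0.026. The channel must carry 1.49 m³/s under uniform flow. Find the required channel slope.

For a circular section of diameter D = 2.29 m at depth y = 0.975 m, the central angle is θ = 2 arccos(1 − 2y/D) = 2.844 rad. Then A = (D²/8)(θ − sin θ) = 1.671 m² and P = Dθ/2 = 3.256 m.
Hydraulic radius R = A/P = 1.671/3.256 = 0.5134 m.
From Manning's equation, S = [nQ / (1 A R^(2/3))]² = [0.026 × 1.49 / (1 × 1.671 × 0.5134^(2/3))]² = 0.00131.

S = 0.00131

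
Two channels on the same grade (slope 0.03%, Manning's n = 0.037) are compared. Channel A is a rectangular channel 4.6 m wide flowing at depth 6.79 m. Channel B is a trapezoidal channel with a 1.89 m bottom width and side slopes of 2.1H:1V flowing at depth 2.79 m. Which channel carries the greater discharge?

channel A

Channel A: Flow area A = b·y = 4.6 × 6.79 = 31.23 m². Wetted perimeter P = b + 2y = 4.6 + 2×6.79 = 18.18 m. Hydraulic radius R = A/P = 31.23/18.18 = 1.718 m. Q_A = (1/0.037)·31.23·1.718^(2/3)·√0.0003 = 20.97 m³/s.
Channel B: With bottom width b = 1.89 m and side slope z = 2.1: A = (b + zy)y = (1.89 + 2.1×2.79)×2.79 = 21.62 m²; P = b + 2y√(1+z²) = 1.89 + 2×2.79×2.326 = 14.87 m. Hydraulic radius R = A/P = 21.62/14.87 = 1.454 m. Q_B = (1/0.037)·21.62·1.454^(2/3)·√0.0003 = 12.99 m³/s.
Q_A = 20.97 m³/s vs Q_B = 12.99 m³/s, so channel A carries more.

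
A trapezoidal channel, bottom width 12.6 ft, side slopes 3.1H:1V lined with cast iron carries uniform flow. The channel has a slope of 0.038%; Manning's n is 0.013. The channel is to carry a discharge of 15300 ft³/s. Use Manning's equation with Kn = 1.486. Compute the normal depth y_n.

Manning's equation rearranged: A R^(2/3) = nQ / (1.486·√S) = 0.013 × 15300 / (1.486 × √0.00038) = 6866.
At y = 24.3 ft: A R^(2/3) = 11510 — too large.
At y = 19.7 ft: A R^(2/3) = 6869 — close enough.

y_n = 19.7 ft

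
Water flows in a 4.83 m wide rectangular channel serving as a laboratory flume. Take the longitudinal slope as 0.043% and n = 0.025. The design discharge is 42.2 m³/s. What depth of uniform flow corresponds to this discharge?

Manning's equation rearranged: A R^(2/3) = nQ / (1·√S) = 0.025 × 42.2 / (√0.00043) = 50.88.
Try y = 8.24 m: A R^(2/3) = 60.36 — too large.
Try y = 5.78 m: A R^(2/3) = 39.82 — too small.
Try y = 7.11 m: A R^(2/3) = 50.87 — matches.

y_n = 7.11 m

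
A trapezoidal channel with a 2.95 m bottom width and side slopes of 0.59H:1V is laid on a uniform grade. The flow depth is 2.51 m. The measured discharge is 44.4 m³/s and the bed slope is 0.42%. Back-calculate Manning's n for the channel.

With bottom width b = 2.95 m and side slope z = 0.59: A = (b + zy)y = (2.95 + 0.59×2.51)×2.51 = 11.12 m²; P = b + 2y√(1+z²) = 2.95 + 2×2.51×1.161 = 8.779 m.
Hydraulic radius R = A/P = 11.12/8.779 = 1.267 m.
Rearranging Manning's equation: n = (1/Q) A R^(2/3) S^(1/2) = (1/44.4) × 11.12 × 1.267^(2/3) × √0.0042 = 0.019.

n = 0.019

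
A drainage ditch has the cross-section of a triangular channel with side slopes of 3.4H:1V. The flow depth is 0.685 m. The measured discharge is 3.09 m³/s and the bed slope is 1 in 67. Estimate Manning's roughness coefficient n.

n = 0.03

For a triangular section with side slope z = 3.4: A = zy² = 3.4×0.685² = 1.595 m²; P = 2y√(1+z²) = 2×0.685×3.544 = 4.855 m.
Hydraulic radius R = A/P = 1.595/4.855 = 0.3286 m.
Rearranging Manning's equation: n = (1/Q) A R^(2/3) S^(1/2) = (1/3.09) × 1.595 × 0.3286^(2/3) × √0.01493 = 0.03.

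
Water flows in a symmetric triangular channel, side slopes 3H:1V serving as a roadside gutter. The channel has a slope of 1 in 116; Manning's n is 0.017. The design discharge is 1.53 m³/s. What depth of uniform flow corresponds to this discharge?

Manning's equation rearranged: A R^(2/3) = nQ / (1·√S) = 0.017 × 1.53 / (√0.008621) = 0.2801.
Try y = 0.393 m: A R^(2/3) = 0.1512 — low.
Try y = 0.59 m: A R^(2/3) = 0.4468 — high.
Try y = 0.495 m: A R^(2/3) = 0.2798 — matches.

y_n = 0.495 m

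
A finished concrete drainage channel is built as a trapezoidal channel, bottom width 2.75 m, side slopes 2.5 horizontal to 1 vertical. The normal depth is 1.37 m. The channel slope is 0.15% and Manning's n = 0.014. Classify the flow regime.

With bottom width b = 2.75 m and side slope z = 2.5: A = (b + zy)y = (2.75 + 2.5×1.37)×1.37 = 8.46 m²; P = b + 2y√(1+z²) = 2.75 + 2×1.37×2.693 = 10.13 m.
Hydraulic radius R = A/P = 8.46/10.13 = 0.8353 m.
V = (1/n) R^(2/3) √S = (1/0.014) × 0.8353^(2/3) × √0.0015 = 2.454 m/s. Hydraulic depth D_h = A/T = 8.46/9.6 = 0.8812 m.
Froude number Fr = V/√(g·D_h) = 2.454/√(9.81×0.8812) = 0.835, which is less than 1, so the flow is subcritical.

subcritical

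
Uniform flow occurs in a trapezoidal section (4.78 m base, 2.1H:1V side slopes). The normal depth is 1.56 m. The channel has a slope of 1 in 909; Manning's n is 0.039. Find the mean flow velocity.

V = 0.875 m/s

With bottom width b = 4.78 m and side slope z = 2.1: A = (b + zy)y = (4.78 + 2.1×1.56)×1.56 = 12.57 m²; P = b + 2y√(1+z²) = 4.78 + 2×1.56×2.326 = 12.04 m.
Hydraulic radius R = A/P = 12.57/12.04 = 1.044 m.
From Manning's equation, V = (1/n) R^(2/3) S^(1/2) = (1/0.039) × 1.044^(2/3) × 0.0011^(1/2) = 0.875 m/s.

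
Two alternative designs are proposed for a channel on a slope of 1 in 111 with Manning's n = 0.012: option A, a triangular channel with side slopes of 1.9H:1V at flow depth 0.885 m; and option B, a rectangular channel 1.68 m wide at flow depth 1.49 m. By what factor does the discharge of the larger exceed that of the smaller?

Channel A: For a triangular section with side slope z = 1.9: A = zy² = 1.9×0.885² = 1.488 m²; P = 2y√(1+z²) = 2×0.885×2.147 = 3.8 m. Hydraulic radius R = A/P = 1.488/3.8 = 0.3916 m. Q_A = (1/0.012)·1.488·0.3916^(2/3)·√0.009009 = 6.3 m³/s.
Channel B: Flow area A = b·y = 1.68 × 1.49 = 2.503 m². Wetted perimeter P = b + 2y = 1.68 + 2×1.49 = 4.66 m. Hydraulic radius R = A/P = 2.503/4.66 = 0.5372 m. Q_B = (1/0.012)·2.503·0.5372^(2/3)·√0.009009 = 13.08 m³/s.
The larger discharge is 13.08 m³/s and the smaller is 6.3 m³/s; the ratio is 2.08.

2.08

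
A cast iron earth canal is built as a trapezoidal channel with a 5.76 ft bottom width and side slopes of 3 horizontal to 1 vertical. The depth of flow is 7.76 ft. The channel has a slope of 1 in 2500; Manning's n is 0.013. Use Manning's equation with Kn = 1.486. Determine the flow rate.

Q = 1320 ft³/s

With bottom width b = 5.76 ft and side slope z = 3: A = (b + zy)y = (5.76 + 3×7.76)×7.76 = 225.4 ft²; P = b + 2y√(1+z²) = 5.76 + 2×7.76×3.162 = 54.84 ft.
Hydraulic radius R = A/P = 225.4/54.84 = 4.109 ft.
Manning's equation: Q = (1.486/n) A R^(2/3) S^(1/2) = (1.486/0.013) × 225.4 × 4.109^(2/3) × 0.0004^(1/2) = 1320 ft³/s.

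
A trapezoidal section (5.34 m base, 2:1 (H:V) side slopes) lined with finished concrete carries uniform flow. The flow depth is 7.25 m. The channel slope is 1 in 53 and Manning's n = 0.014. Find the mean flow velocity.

V = 23.9 m/s

With bottom width b = 5.34 m and side slope z = 2: A = (b + zy)y = (5.34 + 2×7.25)×7.25 = 143.8 m²; P = b + 2y√(1+z²) = 5.34 + 2×7.25×2.236 = 37.76 m.
Hydraulic radius R = A/P = 143.8/37.76 = 3.809 m.
From Manning's equation, V = (1/n) R^(2/3) S^(1/2) = (1/0.014) × 3.809^(2/3) × 0.01887^(1/2) = 23.9 m/s.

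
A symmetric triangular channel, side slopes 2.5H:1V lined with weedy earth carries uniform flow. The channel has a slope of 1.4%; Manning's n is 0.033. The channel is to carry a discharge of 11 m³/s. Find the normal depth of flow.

y_n = 1.31 m

Manning's equation rearranged: A R^(2/3) = nQ / (1·√S) = 0.033 × 11 / (√0.014) = 3.068.
Try y = 1.55 m: A R^(2/3) = 4.823 — too large.
Try y = 1.06 m: A R^(2/3) = 1.751 — too small.
Try y = 1.31 m: A R^(2/3) = 3.08 — ≈ 3.068.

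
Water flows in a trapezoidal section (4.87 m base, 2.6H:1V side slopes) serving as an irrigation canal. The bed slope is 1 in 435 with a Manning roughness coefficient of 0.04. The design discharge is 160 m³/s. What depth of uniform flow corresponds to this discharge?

y_n = 4.45 m

Manning's equation rearranged: A R^(2/3) = nQ / (1·√S) = 0.04 × 160 / (√0.002299) = 133.5.
At y = 4.98 m: A R^(2/3) = 172.9 — too large.
At y = 3.38 m: A R^(2/3) = 72 — too small.
At y = 4.45 m: A R^(2/3) = 133.5 — ≈ 133.5.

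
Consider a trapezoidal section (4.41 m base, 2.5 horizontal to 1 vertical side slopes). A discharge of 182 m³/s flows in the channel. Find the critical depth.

y_c = 3.27 m

At critical depth, Q² T / (g A³) = 1, i.e. A³/T = Q²/g = 182²/9.81 = 3377.
Trying y = 2.7 m: A³/T = 1528 — low.
Trying y = 3.56 m: A³/T = 4790 — high.
Trying y = 3.27 m: A³/T = 3357 — matches.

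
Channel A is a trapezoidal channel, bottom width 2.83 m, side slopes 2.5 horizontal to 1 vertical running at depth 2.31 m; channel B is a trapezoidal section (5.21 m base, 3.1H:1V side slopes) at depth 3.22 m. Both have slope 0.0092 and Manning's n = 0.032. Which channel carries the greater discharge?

channel B

Channel A: With bottom width b = 2.83 m and side slope z = 2.5: A = (b + zy)y = (2.83 + 2.5×2.31)×2.31 = 19.88 m²; P = b + 2y√(1+z²) = 2.83 + 2×2.31×2.693 = 15.27 m. Hydraulic radius R = A/P = 19.88/15.27 = 1.302 m. Q_A = (1/0.032)·19.88·1.302^(2/3)·√0.0092 = 71.03 m³/s.
Channel B: With bottom width b = 5.21 m and side slope z = 3.1: A = (b + zy)y = (5.21 + 3.1×3.22)×3.22 = 48.92 m²; P = b + 2y√(1+z²) = 5.21 + 2×3.22×3.257 = 26.19 m. Hydraulic radius R = A/P = 48.92/26.19 = 1.868 m. Q_B = (1/0.032)·48.92·1.868^(2/3)·√0.0092 = 222.4 m³/s.
Q_A = 71.03 m³/s vs Q_B = 222.4 m³/s, so channel B carries more.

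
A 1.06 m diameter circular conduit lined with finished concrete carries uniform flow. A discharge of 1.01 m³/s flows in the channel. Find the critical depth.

y_c = 0.566 m

At critical depth, Q² T / (g A³) = 1, i.e. A³/T = Q²/g = 1.01²/9.81 = 0.104.
Trying y = 0.691 m: A³/T = 0.2239 — too large.
Trying y = 0.566 m: A³/T = 0.1042 — close enough.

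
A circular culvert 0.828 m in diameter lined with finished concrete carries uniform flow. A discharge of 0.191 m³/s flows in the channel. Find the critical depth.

y_c = 0.256 m

At critical depth, Q² T / (g A³) = 1, i.e. A³/T = Q²/g = 0.191²/9.81 = 0.003719.
At y = 0.203 m: A³/T = 0.001508 — short.
At y = 0.256 m: A³/T = 0.003714 — ≈ 0.003719.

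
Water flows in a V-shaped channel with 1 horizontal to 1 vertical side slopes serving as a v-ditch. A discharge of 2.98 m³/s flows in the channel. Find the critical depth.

At critical depth, Q² T / (g A³) = 1, i.e. A³/T = Q²/g = 2.98²/9.81 = 0.9052.
Trying y = 1.24 m: A³/T = 1.466 — too large.
Trying y = 0.781 m: A³/T = 0.1453 — too small.
Trying y = 1.13 m: A³/T = 0.9212 — ≈ 0.9052.

y_c = 1.13 m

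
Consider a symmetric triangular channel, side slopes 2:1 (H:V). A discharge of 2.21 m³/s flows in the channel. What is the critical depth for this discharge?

At critical depth, Q² T / (g A³) = 1, i.e. A³/T = Q²/g = 2.21²/9.81 = 0.4979.
Try y = 0.963 m: A³/T = 1.656 — over.
Try y = 0.598 m: A³/T = 0.1529 — short.
Try y = 0.757 m: A³/T = 0.4972 — close enough.

y_c = 0.757 m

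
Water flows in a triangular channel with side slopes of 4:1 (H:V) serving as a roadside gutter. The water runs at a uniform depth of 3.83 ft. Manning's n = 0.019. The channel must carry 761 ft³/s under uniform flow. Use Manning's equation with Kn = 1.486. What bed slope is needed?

S = 0.012

For a triangular section with side slope z = 4: A = zy² = 4×3.83² = 58.68 ft²; P = 2y√(1+z²) = 2×3.83×4.123 = 31.58 ft.
Hydraulic radius R = A/P = 58.68/31.58 = 1.858 ft.
From Manning's equation, S = [nQ / (1.486 A R^(2/3))]² = [0.019 × 761 / (1.486 × 58.68 × 1.858^(2/3))]² = 0.012.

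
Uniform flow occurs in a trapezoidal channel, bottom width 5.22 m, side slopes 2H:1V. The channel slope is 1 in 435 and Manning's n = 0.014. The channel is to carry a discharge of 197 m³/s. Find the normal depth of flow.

Manning's equation rearranged: A R^(2/3) = nQ / (1·√S) = 0.014 × 197 / (√0.002299) = 57.52.
At y = 2.53 m: A R^(2/3) = 35.18 — short.
At y = 3.65 m: A R^(2/3) = 75.44 — over.
At y = 3.21 m: A R^(2/3) = 57.49 — close enough.

y_n = 3.21 m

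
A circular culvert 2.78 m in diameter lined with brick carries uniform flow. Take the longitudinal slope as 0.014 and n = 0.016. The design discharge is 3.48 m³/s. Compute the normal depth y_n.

y_n = 0.59 m

Manning's equation rearranged: A R^(2/3) = nQ / (1·√S) = 0.016 × 3.48 / (√0.014) = 0.4706.
Try y = 0.664 m: A R^(2/3) = 0.5958 — too large.
Try y = 0.458 m: A R^(2/3) = 0.2808 — too small.
Try y = 0.59 m: A R^(2/3) = 0.4702 — ≈ 0.4706.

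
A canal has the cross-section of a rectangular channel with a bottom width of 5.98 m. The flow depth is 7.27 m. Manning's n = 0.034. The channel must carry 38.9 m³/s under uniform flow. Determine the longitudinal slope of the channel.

S = 0.00034

Flow area A = b·y = 5.98 × 7.27 = 43.47 m². Wetted perimeter P = b + 2y = 5.98 + 2×7.27 = 20.52 m.
Hydraulic radius R = A/P = 43.47/20.52 = 2.119 m.
From Manning's equation, S = [nQ / (1 A R^(2/3))]² = [0.034 × 38.9 / (1 × 43.47 × 2.119^(2/3))]² = 0.00034.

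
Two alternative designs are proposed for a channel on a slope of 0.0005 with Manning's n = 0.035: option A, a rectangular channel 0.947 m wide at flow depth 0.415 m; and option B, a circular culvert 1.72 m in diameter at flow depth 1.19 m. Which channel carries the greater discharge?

channel B

Channel A: Flow area A = b·y = 0.947 × 0.415 = 0.393 m². Wetted perimeter P = b + 2y = 0.947 + 2×0.415 = 1.777 m. Hydraulic radius R = A/P = 0.393/1.777 = 0.2212 m. Q_A = (1/0.035)·0.393·0.2212^(2/3)·√0.0005 = 0.09182 m³/s.
Channel B: For a circular section of diameter D = 1.72 m at depth y = 1.19 m, the central angle is θ = 2 arccos(1 − 2y/D) = 3.929 rad. Then A = (D²/8)(θ − sin θ) = 1.715 m² and P = Dθ/2 = 3.379 m. Hydraulic radius R = A/P = 1.715/3.379 = 0.5076 m. Q_B = (1/0.035)·1.715·0.5076^(2/3)·√0.0005 = 0.6972 m³/s.
Q_A = 0.09182 m³/s vs Q_B = 0.6972 m³/s, so channel B carries more.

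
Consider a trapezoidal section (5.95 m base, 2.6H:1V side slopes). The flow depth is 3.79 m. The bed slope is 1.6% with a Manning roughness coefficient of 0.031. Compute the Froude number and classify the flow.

With bottom width b = 5.95 m and side slope z = 2.6: A = (b + zy)y = (5.95 + 2.6×3.79)×3.79 = 59.9 m²; P = b + 2y√(1+z²) = 5.95 + 2×3.79×2.786 = 27.07 m.
Hydraulic radius R = A/P = 59.9/27.07 = 2.213 m.
V = (1/n) R^(2/3) √S = (1/0.031) × 2.213^(2/3) × √0.016 = 6.929 m/s. Hydraulic depth D_h = A/T = 59.9/25.66 = 2.334 m.
Froude number Fr = V/√(g·D_h) = 6.929/√(9.81×2.334) = 1.45, which is greater than 1, so the flow is supercritical.

supercritical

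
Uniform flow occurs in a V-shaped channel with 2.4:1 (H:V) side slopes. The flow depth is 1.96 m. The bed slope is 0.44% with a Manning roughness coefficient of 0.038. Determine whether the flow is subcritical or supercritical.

subcritical

For a triangular section with side slope z = 2.4: A = zy² = 2.4×1.96² = 9.22 m²; P = 2y√(1+z²) = 2×1.96×2.6 = 10.19 m.
Hydraulic radius R = A/P = 9.22/10.19 = 0.9046 m.
V = (1/n) R^(2/3) √S = (1/0.038) × 0.9046^(2/3) × √0.0044 = 1.633 m/s. Hydraulic depth D_h = A/T = 9.22/9.408 = 0.98 m.
Froude number Fr = V/√(g·D_h) = 1.633/√(9.81×0.98) = 0.527, which is less than 1, so the flow is subcritical.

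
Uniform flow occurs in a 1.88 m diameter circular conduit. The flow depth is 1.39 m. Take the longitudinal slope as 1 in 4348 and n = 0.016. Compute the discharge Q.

For a circular section of diameter D = 1.88 m at depth y = 1.39 m, the central angle is θ = 2 arccos(1 − 2y/D) = 4.14 rad. Then A = (D²/8)(θ − sin θ) = 2.2 m² and P = Dθ/2 = 3.892 m.
Hydraulic radius R = A/P = 2.2/3.892 = 0.5654 m.
Manning's equation: Q = (1/n) A R^(2/3) S^(1/2) = (1/0.016) × 2.2 × 0.5654^(2/3) × 0.00023^(1/2) = 1.43 m³/s.

Q = 1.43 m³/s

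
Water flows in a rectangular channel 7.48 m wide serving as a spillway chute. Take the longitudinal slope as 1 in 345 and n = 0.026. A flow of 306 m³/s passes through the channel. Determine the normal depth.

y_n = 10.1 m

Manning's equation rearranged: A R^(2/3) = nQ / (1·√S) = 0.026 × 306 / (√0.002899) = 147.8.
Try y = 11.4 m: A R^(2/3) = 170 — over.
Try y = 10.1 m: A R^(2/3) = 147.5 — close enough.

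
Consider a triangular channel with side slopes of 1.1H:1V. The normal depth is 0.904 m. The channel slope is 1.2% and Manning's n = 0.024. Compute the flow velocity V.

V = 2.2 m/s

For a triangular section with side slope z = 1.1: A = zy² = 1.1×0.904² = 0.8989 m²; P = 2y√(1+z²) = 2×0.904×1.487 = 2.688 m.
Hydraulic radius R = A/P = 0.8989/2.688 = 0.3345 m.
From Manning's equation, V = (1/n) R^(2/3) S^(1/2) = (1/0.024) × 0.3345^(2/3) × 0.012^(1/2) = 2.2 m/s.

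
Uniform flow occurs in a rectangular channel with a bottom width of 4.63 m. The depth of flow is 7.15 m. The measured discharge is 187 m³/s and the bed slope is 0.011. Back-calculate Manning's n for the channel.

Flow area A = b·y = 4.63 × 7.15 = 33.1 m². Wetted perimeter P = b + 2y = 4.63 + 2×7.15 = 18.93 m.
Hydraulic radius R = A/P = 33.1/18.93 = 1.749 m.
Rearranging Manning's equation: n = (1/Q) A R^(2/3) S^(1/2) = (1/187) × 33.1 × 1.749^(2/3) × √0.011 = 0.027.

n = 0.027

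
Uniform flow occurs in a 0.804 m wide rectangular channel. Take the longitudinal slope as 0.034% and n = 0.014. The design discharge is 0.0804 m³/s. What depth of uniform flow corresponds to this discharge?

y_n = 0.26 m

Manning's equation rearranged: A R^(2/3) = nQ / (1·√S) = 0.014 × 0.0804 / (√0.00034) = 0.06104.
Trying y = 0.194 m: A R^(2/3) = 0.0402 — too small.
Trying y = 0.301 m: A R^(2/3) = 0.07488 — too large.
Trying y = 0.26 m: A R^(2/3) = 0.06106 — matches.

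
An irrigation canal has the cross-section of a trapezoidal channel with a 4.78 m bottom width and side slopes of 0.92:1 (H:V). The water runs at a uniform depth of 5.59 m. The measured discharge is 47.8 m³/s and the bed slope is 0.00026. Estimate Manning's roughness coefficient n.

n = 0.037

With bottom width b = 4.78 m and side slope z = 0.92: A = (b + zy)y = (4.78 + 0.92×5.59)×5.59 = 55.47 m²; P = b + 2y√(1+z²) = 4.78 + 2×5.59×1.359 = 19.97 m.
Hydraulic radius R = A/P = 55.47/19.97 = 2.777 m.
Rearranging Manning's equation: n = (1/Q) A R^(2/3) S^(1/2) = (1/47.8) × 55.47 × 2.777^(2/3) × √0.00026 = 0.037.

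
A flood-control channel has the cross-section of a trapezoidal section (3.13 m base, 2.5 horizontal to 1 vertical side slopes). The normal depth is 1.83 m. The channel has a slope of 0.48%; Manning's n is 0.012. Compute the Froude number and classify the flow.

supercritical

With bottom width b = 3.13 m and side slope z = 2.5: A = (b + zy)y = (3.13 + 2.5×1.83)×1.83 = 14.1 m²; P = b + 2y√(1+z²) = 3.13 + 2×1.83×2.693 = 12.98 m.
Hydraulic radius R = A/P = 14.1/12.98 = 1.086 m.
V = (1/n) R^(2/3) √S = (1/0.012) × 1.086^(2/3) × √0.0048 = 6.1 m/s. Hydraulic depth D_h = A/T = 14.1/12.28 = 1.148 m.
Froude number Fr = V/√(g·D_h) = 6.1/√(9.81×1.148) = 1.82, which is greater than 1, so the flow is supercritical.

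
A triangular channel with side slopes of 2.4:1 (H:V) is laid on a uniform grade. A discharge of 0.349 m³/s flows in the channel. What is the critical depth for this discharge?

y_c = 0.336 m

At critical depth, Q² T / (g A³) = 1, i.e. A³/T = Q²/g = 0.349²/9.81 = 0.01242.
At y = 0.383 m: A³/T = 0.02373 — too large.
At y = 0.275 m: A³/T = 0.00453 — too small.
At y = 0.336 m: A³/T = 0.01233 — ≈ 0.01242.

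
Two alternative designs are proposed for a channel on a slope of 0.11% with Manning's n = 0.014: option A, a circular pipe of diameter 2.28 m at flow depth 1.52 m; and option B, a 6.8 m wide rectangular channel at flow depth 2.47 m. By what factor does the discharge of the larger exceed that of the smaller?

9.69

Channel A: For a circular section of diameter D = 2.28 m at depth y = 1.52 m, the central angle is θ = 2 arccos(1 − 2y/D) = 3.821 rad. Then A = (D²/8)(θ − sin θ) = 2.891 m² and P = Dθ/2 = 4.356 m. Hydraulic radius R = A/P = 2.891/4.356 = 0.6638 m. Q_A = (1/0.014)·2.891·0.6638^(2/3)·√0.0011 = 5.212 m³/s.
Channel B: Flow area A = b·y = 6.8 × 2.47 = 16.8 m². Wetted perimeter P = b + 2y = 6.8 + 2×2.47 = 11.74 m. Hydraulic radius R = A/P = 16.8/11.74 = 1.431 m. Q_B = (1/0.014)·16.8·1.431^(2/3)·√0.0011 = 50.52 m³/s.
The larger discharge is 50.52 m³/s and the smaller is 5.212 m³/s; the ratio is 9.69.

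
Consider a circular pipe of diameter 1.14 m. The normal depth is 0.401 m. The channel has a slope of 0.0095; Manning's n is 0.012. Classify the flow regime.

supercritical

For a circular section of diameter D = 1.14 m at depth y = 0.401 m, the central angle is θ = 2 arccos(1 − 2y/D) = 2.54 rad. Then A = (D²/8)(θ − sin θ) = 0.3206 m² and P = Dθ/2 = 1.448 m.
Hydraulic radius R = A/P = 0.3206/1.448 = 0.2214 m.
V = (1/n) R^(2/3) √S = (1/0.012) × 0.2214^(2/3) × √0.0095 = 2.973 m/s. Hydraulic depth D_h = A/T = 0.3206/1.089 = 0.2944 m.
Froude number Fr = V/√(g·D_h) = 2.973/√(9.81×0.2944) = 1.75, which is greater than 1, so the flow is supercritical.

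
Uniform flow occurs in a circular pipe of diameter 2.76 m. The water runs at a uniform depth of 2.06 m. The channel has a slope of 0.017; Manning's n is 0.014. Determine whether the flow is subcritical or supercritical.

supercritical

For a circular section of diameter D = 2.76 m at depth y = 2.06 m, the central angle is θ = 2 arccos(1 − 2y/D) = 4.172 rad. Then A = (D²/8)(θ − sin θ) = 4.789 m² and P = Dθ/2 = 5.757 m.
Hydraulic radius R = A/P = 4.789/5.757 = 0.8318 m.
V = (1/n) R^(2/3) √S = (1/0.014) × 0.8318^(2/3) × √0.017 = 8.237 m/s. Hydraulic depth D_h = A/T = 4.789/2.402 = 1.994 m.
Froude number Fr = V/√(g·D_h) = 8.237/√(9.81×1.994) = 1.86, which is greater than 1, so the flow is supercritical.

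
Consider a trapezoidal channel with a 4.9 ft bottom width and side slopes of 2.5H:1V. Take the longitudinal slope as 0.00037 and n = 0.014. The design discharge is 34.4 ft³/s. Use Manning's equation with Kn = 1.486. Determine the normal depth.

Manning's equation rearranged: A R^(2/3) = nQ / (1.486·√S) = 0.014 × 34.4 / (1.486 × √0.00037) = 16.85.
Try y = 1.24 ft: A R^(2/3) = 8.949 — short.
Try y = 1.86 ft: A R^(2/3) = 19.96 — over.
Try y = 1.71 ft: A R^(2/3) = 16.84 — close enough.

y_n = 1.71 ft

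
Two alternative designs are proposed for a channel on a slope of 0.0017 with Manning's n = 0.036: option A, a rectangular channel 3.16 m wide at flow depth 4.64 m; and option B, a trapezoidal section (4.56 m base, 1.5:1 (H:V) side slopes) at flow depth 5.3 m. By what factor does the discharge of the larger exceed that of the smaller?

8.05

Channel A: Flow area A = b·y = 3.16 × 4.64 = 14.66 m². Wetted perimeter P = b + 2y = 3.16 + 2×4.64 = 12.44 m. Hydraulic radius R = A/P = 14.66/12.44 = 1.179 m. Q_A = (1/0.036)·14.66·1.179^(2/3)·√0.0017 = 18.74 m³/s.
Channel B: With bottom width b = 4.56 m and side slope z = 1.5: A = (b + zy)y = (4.56 + 1.5×5.3)×5.3 = 66.3 m²; P = b + 2y√(1+z²) = 4.56 + 2×5.3×1.803 = 23.67 m. Hydraulic radius R = A/P = 66.3/23.67 = 2.801 m. Q_B = (1/0.036)·66.3·2.801^(2/3)·√0.0017 = 150.9 m³/s.
The larger discharge is 150.9 m³/s and the smaller is 18.74 m³/s; the ratio is 8.05.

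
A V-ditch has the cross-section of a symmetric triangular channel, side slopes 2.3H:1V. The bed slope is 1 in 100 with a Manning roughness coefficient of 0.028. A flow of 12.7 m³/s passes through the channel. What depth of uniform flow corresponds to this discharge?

y_n = 1.43 m

Manning's equation rearranged: A R^(2/3) = nQ / (1·√S) = 0.028 × 12.7 / (√0.01) = 3.556.
Trying y = 1.67 m: A R^(2/3) = 5.369 — too large.
Trying y = 1.06 m: A R^(2/3) = 1.598 — too small.
Trying y = 1.43 m: A R^(2/3) = 3.55 — matches.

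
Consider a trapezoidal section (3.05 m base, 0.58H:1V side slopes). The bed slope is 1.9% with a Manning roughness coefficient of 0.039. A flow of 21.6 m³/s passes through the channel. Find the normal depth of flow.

Manning's equation rearranged: A R^(2/3) = nQ / (1·√S) = 0.039 × 21.6 / (√0.019) = 6.111.
Try y = 1.11 m: A R^(2/3) = 3.324 — short.
Try y = 1.75 m: A R^(2/3) = 7.126 — over.
Try y = 1.6 m: A R^(2/3) = 6.121 — matches.

y_n = 1.6 m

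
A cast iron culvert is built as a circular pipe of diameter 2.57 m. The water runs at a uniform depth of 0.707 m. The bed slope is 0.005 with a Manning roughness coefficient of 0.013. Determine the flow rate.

For a circular section of diameter D = 2.57 m at depth y = 0.707 m, the central angle is θ = 2 arccos(1 − 2y/D) = 2.208 rad. Then A = (D²/8)(θ − sin θ) = 1.16 m² and P = Dθ/2 = 2.838 m.
Hydraulic radius R = A/P = 1.16/2.838 = 0.4088 m.
Manning's equation: Q = (1/n) A R^(2/3) S^(1/2) = (1/0.013) × 1.16 × 0.4088^(2/3) × 0.005^(1/2) = 3.48 m³/s.

Q = 3.48 m³/s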